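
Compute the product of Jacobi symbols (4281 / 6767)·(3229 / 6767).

-1

By multiplicativity, (4281·3229 / 6767) = (4281 / 6767)·(3229 / 6767).
First factor (4281 / 6767):
(4281 / 6767)
  = (6767 / 4281)    [QR: 4281 ≡ 1 mod 4, sign kept]
  = (2486 / 4281)    [6767 ≡ 2486 mod 4281]
  = (1243 / 4281)    [4281 ≡ 1 mod 8 ⇒ (2 / 4281) = +1]
  = (4281 / 1243)    [QR: 4281 ≡ 1 mod 4, sign kept]
  = (552 / 1243)    [4281 ≡ 552 mod 1243]
  = -(69 / 1243)    [1243 ≡ 3 mod 8 ⇒ (2 / 1243)^3 = -1]
  = -(1243 / 69)    [QR: 69 ≡ 1 mod 4, sign kept]
  = -(1 / 69)    [1243 ≡ 1 mod 69]
  = -1    [(1 / 69) = 1]
Second factor (3229 / 6767):
(3229 / 6767)
  = (6767 / 3229)    [QR: 3229 ≡ 1 mod 4, sign kept]
  = (309 / 3229)    [6767 ≡ 309 mod 3229]
  = (3229 / 309)    [QR: 309 ≡ 1 mod 4, sign kept]
  = (139 / 309)    [3229 ≡ 139 mod 309]
  = (309 / 139)    [QR: 309 ≡ 1 mod 4, sign kept]
  = (31 / 139)    [309 ≡ 31 mod 139]
  = -(139 / 31)    [QR: both ≡ 3 mod 4, sign flips]
  = -(15 / 31)    [139 ≡ 15 mod 31]
  = (31 / 15)    [QR: both ≡ 3 mod 4, sign flips]
  = (1 / 15)    [31 ≡ 1 mod 15]
  = 1    [(1 / 15) = 1]
Product: (-1)·(1) = -1.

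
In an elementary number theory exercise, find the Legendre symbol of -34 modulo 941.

(-34|941)
  = (907|941)    [-34 ≡ 907 mod 941]
  = (941|907)    [QR: 941 ≡ 1 mod 4, sign kept]
  = (34|907)    [941 ≡ 34 mod 907]
  = -(17|907)    [907 ≡ 3 mod 8 ⇒ (2|907) = -1]
  = -(907|17)    [QR: 17 ≡ 1 mod 4, sign kept]
  = -(6|17)    [907 ≡ 6 mod 17]
  = -(3|17)    [17 ≡ 1 mod 8 ⇒ (2|17) = +1]
  = -(17|3)    [QR: 17 ≡ 1 mod 4, sign kept]
  = -(2|3)    [17 ≡ 2 mod 3]
  = (1|3)    [3 ≡ 3 mod 8 ⇒ (2|3) = -1]
  = 1    [(1|3) = 1]

1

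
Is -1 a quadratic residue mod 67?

no

(-1|67)
  = (66|67)    [-1 ≡ 66 mod 67]
  = -(33|67)    [67 ≡ 3 mod 8 ⇒ (2|67) = -1]
  = -(67|33)    [QR: 33 ≡ 1 mod 4, sign kept]
  = -(1|33)    [67 ≡ 1 mod 33]
  = -1    [(1|33) = 1]
(-1|67) = -1, and 67 is prime, so -1 is not a quadratic residue mod 67.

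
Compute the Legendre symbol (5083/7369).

-1

(5083/7369)
  = (7369/5083)    [QR: 7369 ≡ 1 mod 4, sign kept]
  = (2286/5083)    [7369 ≡ 2286 mod 5083]
  = -(1143/5083)    [5083 ≡ 3 mod 8 ⇒ (2/5083) = -1]
  = (5083/1143)    [QR: both ≡ 3 mod 4, sign flips]
  = (511/1143)    [5083 ≡ 511 mod 1143]
  = -(1143/511)    [QR: both ≡ 3 mod 4, sign flips]
  = -(121/511)    [1143 ≡ 121 mod 511]
  = -(511/121)    [QR: 121 ≡ 1 mod 4, sign kept]
  = -(27/121)    [511 ≡ 27 mod 121]
  = -(121/27)    [QR: 121 ≡ 1 mod 4, sign kept]
  = -(13/27)    [121 ≡ 13 mod 27]
  = -(27/13)    [QR: 13 ≡ 1 mod 4, sign kept]
  = -(1/13)    [27 ≡ 1 mod 13]
  = -1    [(1/13) = 1]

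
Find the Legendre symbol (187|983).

(187|983)
  = -(983|187)    [QR: both ≡ 3 mod 4, sign flips]
  = -(48|187)    [983 ≡ 48 mod 187]
  = -(3|187)    [187 ≡ 3 mod 8 ⇒ (2|187)^4 = +1]
  = (187|3)    [QR: both ≡ 3 mod 4, sign flips]
  = (1|3)    [187 ≡ 1 mod 3]
  = 1    [(1|3) = 1]

1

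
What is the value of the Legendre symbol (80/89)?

1

(80/89)
  = (5/89)    [89 ≡ 1 mod 8 ⇒ (2/89)^4 = +1]
  = (89/5)    [QR: 5 ≡ 1 mod 4, sign kept]
  = (4/5)    [89 ≡ 4 mod 5]
  = (1/5)    [5 ≡ 5 mod 8 ⇒ (2/5)^2 = +1]
  = 1    [(1/5) = 1]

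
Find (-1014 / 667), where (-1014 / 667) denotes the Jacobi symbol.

(-1014 / 667)
  = -(1014 / 667)    [667 ≡ 3 mod 4 ⇒ (-1 / 667) = -1]
  = -(347 / 667)    [1014 ≡ 347 mod 667]
  = (667 / 347)    [QR: both ≡ 3 mod 4, sign flips]
  = (320 / 347)    [667 ≡ 320 mod 347]
  = (5 / 347)    [347 ≡ 3 mod 8 ⇒ (2 / 347)^6 = +1]
  = (347 / 5)    [QR: 5 ≡ 1 mod 4, sign kept]
  = (2 / 5)    [347 ≡ 2 mod 5]
  = -(1 / 5)    [5 ≡ 5 mod 8 ⇒ (2 / 5) = -1]
  = -1    [(1 / 5) = 1]

-1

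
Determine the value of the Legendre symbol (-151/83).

-1

(-151/83)
  = (15/83)    [-151 ≡ 15 mod 83]
  = -(83/15)    [QR: both ≡ 3 mod 4, sign flips]
  = -(8/15)    [83 ≡ 8 mod 15]
  = -(1/15)    [15 ≡ 7 mod 8 ⇒ (2/15)^3 = +1]
  = -1    [(1/15) = 1]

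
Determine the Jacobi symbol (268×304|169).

By multiplicativity, (268·304|169) = (268|169)·(304|169).
First factor (268|169):
(268|169)
  = (99|169)    [268 ≡ 99 mod 169]
  = (169|99)    [QR: 169 ≡ 1 mod 4, sign kept]
  = (70|99)    [169 ≡ 70 mod 99]
  = -(35|99)    [99 ≡ 3 mod 8 ⇒ (2|99) = -1]
  = (99|35)    [QR: both ≡ 3 mod 4, sign flips]
  = (29|35)    [99 ≡ 29 mod 35]
  = (35|29)    [QR: 29 ≡ 1 mod 4, sign kept]
  = (6|29)    [35 ≡ 6 mod 29]
  = -(3|29)    [29 ≡ 5 mod 8 ⇒ (2|29) = -1]
  = -(29|3)    [QR: 29 ≡ 1 mod 4, sign kept]
  = -(2|3)    [29 ≡ 2 mod 3]
  = (1|3)    [3 ≡ 3 mod 8 ⇒ (2|3) = -1]
  = 1    [(1|3) = 1]
Second factor (304|169):
(304|169)
  = (135|169)    [304 ≡ 135 mod 169]
  = (169|135)    [QR: 169 ≡ 1 mod 4, sign kept]
  = (34|135)    [169 ≡ 34 mod 135]
  = (17|135)    [135 ≡ 7 mod 8 ⇒ (2|135) = +1]
  = (135|17)    [QR: 17 ≡ 1 mod 4, sign kept]
  = (16|17)    [135 ≡ 16 mod 17]
  = (1|17)    [17 ≡ 1 mod 8 ⇒ (2|17)^4 = +1]
  = 1    [(1|17) = 1]
Product: (1)·(1) = 1.

1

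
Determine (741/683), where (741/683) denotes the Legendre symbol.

(741/683)
  = (58/683)    [741 ≡ 58 mod 683]
  = -(29/683)    [683 ≡ 3 mod 8 ⇒ (2/683) = -1]
  = -(683/29)    [QR: 29 ≡ 1 mod 4, sign kept]
  = -(16/29)    [683 ≡ 16 mod 29]
  = -(1/29)    [29 ≡ 5 mod 8 ⇒ (2/29)^4 = +1]
  = -1    [(1/29) = 1]

-1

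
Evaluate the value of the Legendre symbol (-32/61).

-1

(-32/61)
  = (29/61)    [-32 ≡ 29 mod 61]
  = (61/29)    [QR: 29 ≡ 1 mod 4, sign kept]
  = (3/29)    [61 ≡ 3 mod 29]
  = (29/3)    [QR: 29 ≡ 1 mod 4, sign kept]
  = (2/3)    [29 ≡ 2 mod 3]
  = -(1/3)    [3 ≡ 3 mod 8 ⇒ (2/3) = -1]
  = -1    [(1/3) = 1]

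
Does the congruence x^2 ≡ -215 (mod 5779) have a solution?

(-215/5779)
  = -(215/5779)    [5779 ≡ 3 mod 4 ⇒ (-1/5779) = -1]
  = (5779/215)    [QR: both ≡ 3 mod 4, sign flips]
  = (189/215)    [5779 ≡ 189 mod 215]
  = (215/189)    [QR: 189 ≡ 1 mod 4, sign kept]
  = (26/189)    [215 ≡ 26 mod 189]
  = -(13/189)    [189 ≡ 5 mod 8 ⇒ (2/189) = -1]
  = -(189/13)    [QR: 13 ≡ 1 mod 4, sign kept]
  = -(7/13)    [189 ≡ 7 mod 13]
  = -(13/7)    [QR: 13 ≡ 1 mod 4, sign kept]
  = -(6/7)    [13 ≡ 6 mod 7]
  = -(3/7)    [7 ≡ 7 mod 8 ⇒ (2/7) = +1]
  = (7/3)    [QR: both ≡ 3 mod 4, sign flips]
  = (1/3)    [7 ≡ 1 mod 3]
  = 1    [(1/3) = 1]
The Legendre symbol is 1, so x^2 ≡ -215 (mod 5779) has solution.

yes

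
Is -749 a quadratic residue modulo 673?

no

(-749/673)
  = (749/673)    [673 ≡ 1 mod 4 ⇒ (-1/673) = +1]
  = (76/673)    [749 ≡ 76 mod 673]
  = (19/673)    [673 ≡ 1 mod 8 ⇒ (2/673)^2 = +1]
  = (673/19)    [QR: 673 ≡ 1 mod 4, sign kept]
  = (8/19)    [673 ≡ 8 mod 19]
  = -(1/19)    [19 ≡ 3 mod 8 ⇒ (2/19)^3 = -1]
  = -1    [(1/19) = 1]
(-749/673) = -1, and 673 is prime, so -749 is not a quadratic residue mod 673.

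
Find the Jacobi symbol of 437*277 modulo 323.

By multiplicativity, (437·277|323) = (437|323)·(277|323).
First factor (437|323):
(437|323)
  = (114|323)    [437 ≡ 114 mod 323]
  = -(57|323)    [323 ≡ 3 mod 8 ⇒ (2|323) = -1]
  = -(323|57)    [QR: 57 ≡ 1 mod 4, sign kept]
  = -(38|57)    [323 ≡ 38 mod 57]
  = -(19|57)    [57 ≡ 1 mod 8 ⇒ (2|57) = +1]
  = -(57|19)    [QR: 57 ≡ 1 mod 4, sign kept]
  = -(0|19)    [57 ≡ 0 mod 19]
  = 0    [numerator 0, gcd > 1]
Second factor (277|323):
(277|323)
  = (323|277)    [QR: 277 ≡ 1 mod 4, sign kept]
  = (46|277)    [323 ≡ 46 mod 277]
  = -(23|277)    [277 ≡ 5 mod 8 ⇒ (2|277) = -1]
  = -(277|23)    [QR: 277 ≡ 1 mod 4, sign kept]
  = -(1|23)    [277 ≡ 1 mod 23]
  = -1    [(1|23) = 1]
Product: (0)·(-1) = 0.

0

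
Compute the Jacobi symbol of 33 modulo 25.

Reduce the numerator: 33 ≡ 8 (mod 25), so (33|25) = (8|25).
Factor out 2: 8 = 2^3. Since 25 ≡ 1 (mod 8), (2|25) = +1, and (2|25)^3 = +1. Now have (1|25).
(1|25) = 1. Collecting the sign factors: 1.

1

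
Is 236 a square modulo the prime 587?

(236/587)
  = (59/587)    [587 ≡ 3 mod 8 ⇒ (2/587)^2 = +1]
  = -(587/59)    [QR: both ≡ 3 mod 4, sign flips]
  = -(56/59)    [587 ≡ 56 mod 59]
  = (7/59)    [59 ≡ 3 mod 8 ⇒ (2/59)^3 = -1]
  = -(59/7)    [QR: both ≡ 3 mod 4, sign flips]
  = -(3/7)    [59 ≡ 3 mod 7]
  = (7/3)    [QR: both ≡ 3 mod 4, sign flips]
  = (1/3)    [7 ≡ 1 mod 3]
  = 1    [(1/3) = 1]
(236/587) = 1, and 587 is prime, so 236 is a quadratic residue mod 587.

yes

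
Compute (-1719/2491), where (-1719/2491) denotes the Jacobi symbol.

Reduce the numerator: -1719 ≡ 772 (mod 2491), so (-1719/2491) = (772/2491).
Factor out 2: 772 = 2^2·193. Since 2491 ≡ 3 (mod 8), (2/2491) = -1, and (2/2491)^2 = +1. Now have (193/2491).
193 ≡ 1 (mod 4), so quadratic reciprocity gives (193/2491) = (2491/193). Reduce: 2491 ≡ 175 (mod 193). Now have (175/193).
193 ≡ 1 (mod 4), so quadratic reciprocity gives (175/193) = (193/175). Reduce: 193 ≡ 18 (mod 175). Now have (18/175).
Factor out 2: 18 = 2·9. Since 175 ≡ 7 (mod 8), (2/175) = +1. Now have (9/175).
9 ≡ 1 (mod 4), so quadratic reciprocity gives (9/175) = (175/9). Reduce: 175 ≡ 4 (mod 9). Now have (4/9).
Factor out 2: 4 = 2^2. Since 9 ≡ 1 (mod 8), (2/9) = +1, and (2/9)^2 = +1. Now have (1/9).
(1/9) = 1. Collecting the sign factors: 1.

1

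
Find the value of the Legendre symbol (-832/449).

-1

Reduce the numerator: -832 ≡ 66 (mod 449), so (-832/449) = (66/449).
Factor out 2: 66 = 2·33. Since 449 ≡ 1 (mod 8), (2/449) = +1. Now have (33/449).
33 ≡ 1 (mod 4), so quadratic reciprocity gives (33/449) = (449/33). Reduce: 449 ≡ 20 (mod 33). Now have (20/33).
Factor out 2: 20 = 2^2·5. Since 33 ≡ 1 (mod 8), (2/33) = +1, and (2/33)^2 = +1. Now have (5/33).
5 ≡ 1 (mod 4), so quadratic reciprocity gives (5/33) = (33/5). Reduce: 33 ≡ 3 (mod 5). Now have (3/5).
5 ≡ 1 (mod 4), so quadratic reciprocity gives (3/5) = (5/3). Reduce: 5 ≡ 2 (mod 3). Now have (2/3).
Factor out 2: 2 = 2. Since 3 ≡ 3 (mod 8), (2/3) = -1. Now have -(1/3).
(1/3) = 1. Collecting the sign factors: -1.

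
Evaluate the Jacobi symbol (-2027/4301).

Reduce the numerator: -2027 ≡ 2274 (mod 4301), so (-2027/4301) = (2274/4301).
Factor out 2: 2274 = 2·1137. Since 4301 ≡ 5 (mod 8), (2/4301) = -1. Now have -(1137/4301).
1137 ≡ 1 (mod 4), so quadratic reciprocity gives (1137/4301) = (4301/1137). Reduce: 4301 ≡ 890 (mod 1137). Now have -(890/1137).
Factor out 2: 890 = 2·445. Since 1137 ≡ 1 (mod 8), (2/1137) = +1. Now have -(445/1137).
445 ≡ 1 (mod 4), so quadratic reciprocity gives (445/1137) = (1137/445). Reduce: 1137 ≡ 247 (mod 445). Now have -(247/445).
445 ≡ 1 (mod 4), so quadratic reciprocity gives (247/445) = (445/247). Reduce: 445 ≡ 198 (mod 247). Now have -(198/247).
Factor out 2: 198 = 2·99. Since 247 ≡ 7 (mod 8), (2/247) = +1. Now have -(99/247).
Both 99 ≡ 3 and 247 ≡ 3 (mod 4), so reciprocity gives (99/247) = -(247/99). Reduce: 247 ≡ 49 (mod 99). Now have (49/99).
49 ≡ 1 (mod 4), so quadratic reciprocity gives (49/99) = (99/49). Reduce: 99 ≡ 1 (mod 49). Now have (1/49).
(1/49) = 1. Collecting the sign factors: 1.

1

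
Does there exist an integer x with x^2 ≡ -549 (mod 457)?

Pull out -1: (-549/457) = (-1/457)·(549/457). Since 457 ≡ 1 (mod 4), (-1/457) = +1. Now have (549/457).
Reduce the numerator: 549 ≡ 92 (mod 457), so (549/457) = (92/457).
Factor out 2: 92 = 2^2·23. Since 457 ≡ 1 (mod 8), (2/457) = +1, and (2/457)^2 = +1. Now have (23/457).
457 ≡ 1 (mod 4), so quadratic reciprocity gives (23/457) = (457/23). Reduce: 457 ≡ 20 (mod 23). Now have (20/23).
Factor out 2: 20 = 2^2·5. Since 23 ≡ 7 (mod 8), (2/23) = +1, and (2/23)^2 = +1. Now have (5/23).
5 ≡ 1 (mod 4), so quadratic reciprocity gives (5/23) = (23/5). Reduce: 23 ≡ 3 (mod 5). Now have (3/5).
5 ≡ 1 (mod 4), so quadratic reciprocity gives (3/5) = (5/3). Reduce: 5 ≡ 2 (mod 3). Now have (2/3).
Factor out 2: 2 = 2. Since 3 ≡ 3 (mod 8), (2/3) = -1. Now have -(1/3).
(1/3) = 1. Collecting the sign factors: -1.
(-549/457) = -1, and 457 is prime, so -549 is not a quadratic residue mod 457.

no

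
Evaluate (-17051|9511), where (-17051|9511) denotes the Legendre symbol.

1

Reduce the numerator: -17051 ≡ 1971 (mod 9511), so (-17051|9511) = (1971|9511).
Both 1971 ≡ 3 and 9511 ≡ 3 (mod 4), so reciprocity gives (1971|9511) = -(9511|1971). Reduce: 9511 ≡ 1627 (mod 1971). Now have -(1627|1971).
Both 1627 ≡ 3 and 1971 ≡ 3 (mod 4), so reciprocity gives (1627|1971) = -(1971|1627). Reduce: 1971 ≡ 344 (mod 1627). Now have (344|1627).
Factor out 2: 344 = 2^3·43. Since 1627 ≡ 3 (mod 8), (2|1627) = -1, and (2|1627)^3 = -1. Now have -(43|1627).
Both 43 ≡ 3 and 1627 ≡ 3 (mod 4), so reciprocity gives (43|1627) = -(1627|43). Reduce: 1627 ≡ 36 (mod 43). Now have (36|43).
Factor out 2: 36 = 2^2·9. Since 43 ≡ 3 (mod 8), (2|43) = -1, and (2|43)^2 = +1. Now have (9|43).
9 ≡ 1 (mod 4), so quadratic reciprocity gives (9|43) = (43|9). Reduce: 43 ≡ 7 (mod 9). Now have (7|9).
9 ≡ 1 (mod 4), so quadratic reciprocity gives (7|9) = (9|7). Reduce: 9 ≡ 2 (mod 7). Now have (2|7).
Factor out 2: 2 = 2. Since 7 ≡ 7 (mod 8), (2|7) = +1. Now have (1|7).
(1|7) = 1. Collecting the sign factors: 1.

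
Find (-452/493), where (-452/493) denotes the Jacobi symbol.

Pull out -1: (-452/493) = (-1/493)·(452/493). Since 493 ≡ 1 (mod 4), (-1/493) = +1. Now have (452/493).
Factor out 2: 452 = 2^2·113. Since 493 ≡ 5 (mod 8), (2/493) = -1, and (2/493)^2 = +1. Now have (113/493).
113 ≡ 1 (mod 4), so quadratic reciprocity gives (113/493) = (493/113). Reduce: 493 ≡ 41 (mod 113). Now have (41/113).
41 ≡ 1 (mod 4), so quadratic reciprocity gives (41/113) = (113/41). Reduce: 113 ≡ 31 (mod 41). Now have (31/41).
41 ≡ 1 (mod 4), so quadratic reciprocity gives (31/41) = (41/31). Reduce: 41 ≡ 10 (mod 31). Now have (10/31).
Factor out 2: 10 = 2·5. Since 31 ≡ 7 (mod 8), (2/31) = +1. Now have (5/31).
5 ≡ 1 (mod 4), so quadratic reciprocity gives (5/31) = (31/5). Reduce: 31 ≡ 1 (mod 5). Now have (1/5).
(1/5) = 1. Collecting the sign factors: 1.

1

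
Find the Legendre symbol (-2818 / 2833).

(-2818 / 2833)
  = (2818 / 2833)    [2833 ≡ 1 mod 4 ⇒ (-1 / 2833) = +1]
  = (1409 / 2833)    [2833 ≡ 1 mod 8 ⇒ (2 / 2833) = +1]
  = (2833 / 1409)    [QR: 1409 ≡ 1 mod 4, sign kept]
  = (15 / 1409)    [2833 ≡ 15 mod 1409]
  = (1409 / 15)    [QR: 1409 ≡ 1 mod 4, sign kept]
  = (14 / 15)    [1409 ≡ 14 mod 15]
  = (7 / 15)    [15 ≡ 7 mod 8 ⇒ (2 / 15) = +1]
  = -(15 / 7)    [QR: both ≡ 3 mod 4, sign flips]
  = -(1 / 7)    [15 ≡ 1 mod 7]
  = -1    [(1 / 7) = 1]

-1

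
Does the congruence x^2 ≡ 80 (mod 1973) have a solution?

no

(80|1973)
  = (5|1973)    [1973 ≡ 5 mod 8 ⇒ (2|1973)^4 = +1]
  = (1973|5)    [QR: 5 ≡ 1 mod 4, sign kept]
  = (3|5)    [1973 ≡ 3 mod 5]
  = (5|3)    [QR: 5 ≡ 1 mod 4, sign kept]
  = (2|3)    [5 ≡ 2 mod 3]
  = -(1|3)    [3 ≡ 3 mod 8 ⇒ (2|3) = -1]
  = -1    [(1|3) = 1]
The Legendre symbol is -1, so x^2 ≡ 80 (mod 1973) has no solution.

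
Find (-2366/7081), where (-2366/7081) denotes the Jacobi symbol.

1

Pull out -1: (-2366/7081) = (-1/7081)·(2366/7081). Since 7081 ≡ 1 (mod 4), (-1/7081) = +1. Now have (2366/7081).
Factor out 2: 2366 = 2·1183. Since 7081 ≡ 1 (mod 8), (2/7081) = +1. Now have (1183/7081).
7081 ≡ 1 (mod 4), so quadratic reciprocity gives (1183/7081) = (7081/1183). Reduce: 7081 ≡ 1166 (mod 1183). Now have (1166/1183).
Factor out 2: 1166 = 2·583. Since 1183 ≡ 7 (mod 8), (2/1183) = +1. Now have (583/1183).
Both 583 ≡ 3 and 1183 ≡ 3 (mod 4), so reciprocity gives (583/1183) = -(1183/583). Reduce: 1183 ≡ 17 (mod 583). Now have -(17/583).
17 ≡ 1 (mod 4), so quadratic reciprocity gives (17/583) = (583/17). Reduce: 583 ≡ 5 (mod 17). Now have -(5/17).
5 ≡ 1 (mod 4), so quadratic reciprocity gives (5/17) = (17/5). Reduce: 17 ≡ 2 (mod 5). Now have -(2/5).
Factor out 2: 2 = 2. Since 5 ≡ 5 (mod 8), (2/5) = -1. Now have (1/5).
(1/5) = 1. Collecting the sign factors: 1.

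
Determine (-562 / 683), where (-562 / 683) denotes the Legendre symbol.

(-562 / 683)
  = -(562 / 683)    [683 ≡ 3 mod 4 ⇒ (-1 / 683) = -1]
  = (281 / 683)    [683 ≡ 3 mod 8 ⇒ (2 / 683) = -1]
  = (683 / 281)    [QR: 281 ≡ 1 mod 4, sign kept]
  = (121 / 281)    [683 ≡ 121 mod 281]
  = (281 / 121)    [QR: 121 ≡ 1 mod 4, sign kept]
  = (39 / 121)    [281 ≡ 39 mod 121]
  = (121 / 39)    [QR: 121 ≡ 1 mod 4, sign kept]
  = (4 / 39)    [121 ≡ 4 mod 39]
  = (1 / 39)    [39 ≡ 7 mod 8 ⇒ (2 / 39)^2 = +1]
  = 1    [(1 / 39) = 1]

1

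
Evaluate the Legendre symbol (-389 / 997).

(-389 / 997)
  = (608 / 997)    [-389 ≡ 608 mod 997]
  = -(19 / 997)    [997 ≡ 5 mod 8 ⇒ (2 / 997)^5 = -1]
  = -(997 / 19)    [QR: 997 ≡ 1 mod 4, sign kept]
  = -(9 / 19)    [997 ≡ 9 mod 19]
  = -(19 / 9)    [QR: 9 ≡ 1 mod 4, sign kept]
  = -(1 / 9)    [19 ≡ 1 mod 9]
  = -1    [(1 / 9) = 1]

-1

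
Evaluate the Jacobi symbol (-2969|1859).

1

Reduce the numerator: -2969 ≡ 749 (mod 1859), so (-2969|1859) = (749|1859).
749 ≡ 1 (mod 4), so quadratic reciprocity gives (749|1859) = (1859|749). Reduce: 1859 ≡ 361 (mod 749). Now have (361|749).
361 ≡ 1 (mod 4), so quadratic reciprocity gives (361|749) = (749|361). Reduce: 749 ≡ 27 (mod 361). Now have (27|361).
361 ≡ 1 (mod 4), so quadratic reciprocity gives (27|361) = (361|27). Reduce: 361 ≡ 10 (mod 27). Now have (10|27).
Factor out 2: 10 = 2·5. Since 27 ≡ 3 (mod 8), (2|27) = -1. Now have -(5|27).
5 ≡ 1 (mod 4), so quadratic reciprocity gives (5|27) = (27|5). Reduce: 27 ≡ 2 (mod 5). Now have -(2|5).
Factor out 2: 2 = 2. Since 5 ≡ 5 (mod 8), (2|5) = -1. Now have (1|5).
(1|5) = 1. Collecting the sign factors: 1.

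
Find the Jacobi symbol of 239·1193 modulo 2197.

-1

By multiplicativity, (239·1193/2197) = (239/2197)·(1193/2197).
First factor (239/2197):
(239/2197)
  = (2197/239)    [QR: 2197 ≡ 1 mod 4, sign kept]
  = (46/239)    [2197 ≡ 46 mod 239]
  = (23/239)    [239 ≡ 7 mod 8 ⇒ (2/239) = +1]
  = -(239/23)    [QR: both ≡ 3 mod 4, sign flips]
  = -(9/23)    [239 ≡ 9 mod 23]
  = -(23/9)    [QR: 9 ≡ 1 mod 4, sign kept]
  = -(5/9)    [23 ≡ 5 mod 9]
  = -(9/5)    [QR: 5 ≡ 1 mod 4, sign kept]
  = -(4/5)    [9 ≡ 4 mod 5]
  = -(1/5)    [5 ≡ 5 mod 8 ⇒ (2/5)^2 = +1]
  = -1    [(1/5) = 1]
Second factor (1193/2197):
(1193/2197)
  = (2197/1193)    [QR: 1193 ≡ 1 mod 4, sign kept]
  = (1004/1193)    [2197 ≡ 1004 mod 1193]
  = (251/1193)    [1193 ≡ 1 mod 8 ⇒ (2/1193)^2 = +1]
  = (1193/251)    [QR: 1193 ≡ 1 mod 4, sign kept]
  = (189/251)    [1193 ≡ 189 mod 251]
  = (251/189)    [QR: 189 ≡ 1 mod 4, sign kept]
  = (62/189)    [251 ≡ 62 mod 189]
  = -(31/189)    [189 ≡ 5 mod 8 ⇒ (2/189) = -1]
  = -(189/31)    [QR: 189 ≡ 1 mod 4, sign kept]
  = -(3/31)    [189 ≡ 3 mod 31]
  = (31/3)    [QR: both ≡ 3 mod 4, sign flips]
  = (1/3)    [31 ≡ 1 mod 3]
  = 1    [(1/3) = 1]
Product: (-1)·(1) = -1.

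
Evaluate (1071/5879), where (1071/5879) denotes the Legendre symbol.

(1071/5879)
  = -(5879/1071)    [QR: both ≡ 3 mod 4, sign flips]
  = -(524/1071)    [5879 ≡ 524 mod 1071]
  = -(131/1071)    [1071 ≡ 7 mod 8 ⇒ (2/1071)^2 = +1]
  = (1071/131)    [QR: both ≡ 3 mod 4, sign flips]
  = (23/131)    [1071 ≡ 23 mod 131]
  = -(131/23)    [QR: both ≡ 3 mod 4, sign flips]
  = -(16/23)    [131 ≡ 16 mod 23]
  = -(1/23)    [23 ≡ 7 mod 8 ⇒ (2/23)^4 = +1]
  = -1    [(1/23) = 1]

-1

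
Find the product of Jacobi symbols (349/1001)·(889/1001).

0

By multiplicativity, (349·889/1001) = (349/1001)·(889/1001).
First factor (349/1001):
349 ≡ 1 (mod 4), so quadratic reciprocity gives (349/1001) = (1001/349). Reduce: 1001 ≡ 303 (mod 349). Now have (303/349).
349 ≡ 1 (mod 4), so quadratic reciprocity gives (303/349) = (349/303). Reduce: 349 ≡ 46 (mod 303). Now have (46/303).
Factor out 2: 46 = 2·23. Since 303 ≡ 7 (mod 8), (2/303) = +1. Now have (23/303).
Both 23 ≡ 3 and 303 ≡ 3 (mod 4), so reciprocity gives (23/303) = -(303/23). Reduce: 303 ≡ 4 (mod 23). Now have -(4/23).
Factor out 2: 4 = 2^2. Since 23 ≡ 7 (mod 8), (2/23) = +1, and (2/23)^2 = +1. Now have -(1/23).
(1/23) = 1. Collecting the sign factors: -1.
Second factor (889/1001):
889 ≡ 1 (mod 4), so quadratic reciprocity gives (889/1001) = (1001/889). Reduce: 1001 ≡ 112 (mod 889). Now have (112/889).
Factor out 2: 112 = 2^4·7. Since 889 ≡ 1 (mod 8), (2/889) = +1, and (2/889)^4 = +1. Now have (7/889).
889 ≡ 1 (mod 4), so quadratic reciprocity gives (7/889) = (889/7). Reduce: 889 ≡ 0 (mod 7). Now have (0/7).
The numerator is now 0 with denominator 7 > 1: the symbol is 0.
Product: (-1)·(0) = 0.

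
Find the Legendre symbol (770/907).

(770/907)
  = -(385/907)    [907 ≡ 3 mod 8 ⇒ (2/907) = -1]
  = -(907/385)    [QR: 385 ≡ 1 mod 4, sign kept]
  = -(137/385)    [907 ≡ 137 mod 385]
  = -(385/137)    [QR: 137 ≡ 1 mod 4, sign kept]
  = -(111/137)    [385 ≡ 111 mod 137]
  = -(137/111)    [QR: 137 ≡ 1 mod 4, sign kept]
  = -(26/111)    [137 ≡ 26 mod 111]
  = -(13/111)    [111 ≡ 7 mod 8 ⇒ (2/111) = +1]
  = -(111/13)    [QR: 13 ≡ 1 mod 4, sign kept]
  = -(7/13)    [111 ≡ 7 mod 13]
  = -(13/7)    [QR: 13 ≡ 1 mod 4, sign kept]
  = -(6/7)    [13 ≡ 6 mod 7]
  = -(3/7)    [7 ≡ 7 mod 8 ⇒ (2/7) = +1]
  = (7/3)    [QR: both ≡ 3 mod 4, sign flips]
  = (1/3)    [7 ≡ 1 mod 3]
  = 1    [(1/3) = 1]

1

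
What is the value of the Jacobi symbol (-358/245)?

-1

(-358/245)
  = (132/245)    [-358 ≡ 132 mod 245]
  = (33/245)    [245 ≡ 5 mod 8 ⇒ (2/245)^2 = +1]
  = (245/33)    [QR: 33 ≡ 1 mod 4, sign kept]
  = (14/33)    [245 ≡ 14 mod 33]
  = (7/33)    [33 ≡ 1 mod 8 ⇒ (2/33) = +1]
  = (33/7)    [QR: 33 ≡ 1 mod 4, sign kept]
  = (5/7)    [33 ≡ 5 mod 7]
  = (7/5)    [QR: 5 ≡ 1 mod 4, sign kept]
  = (2/5)    [7 ≡ 2 mod 5]
  = -(1/5)    [5 ≡ 5 mod 8 ⇒ (2/5) = -1]
  = -1    [(1/5) = 1]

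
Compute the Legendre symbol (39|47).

-1

Both 39 ≡ 3 and 47 ≡ 3 (mod 4), so reciprocity gives (39|47) = -(47|39). Reduce: 47 ≡ 8 (mod 39). Now have -(8|39).
Factor out 2: 8 = 2^3. Since 39 ≡ 7 (mod 8), (2|39) = +1, and (2|39)^3 = +1. Now have -(1|39).
(1|39) = 1. Collecting the sign factors: -1.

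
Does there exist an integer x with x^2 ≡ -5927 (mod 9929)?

yes

Pull out -1: (-5927/9929) = (-1/9929)·(5927/9929). Since 9929 ≡ 1 (mod 4), (-1/9929) = +1. Now have (5927/9929).
9929 ≡ 1 (mod 4), so quadratic reciprocity gives (5927/9929) = (9929/5927). Reduce: 9929 ≡ 4002 (mod 5927). Now have (4002/5927).
Factor out 2: 4002 = 2·2001. Since 5927 ≡ 7 (mod 8), (2/5927) = +1. Now have (2001/5927).
2001 ≡ 1 (mod 4), so quadratic reciprocity gives (2001/5927) = (5927/2001). Reduce: 5927 ≡ 1925 (mod 2001). Now have (1925/2001).
1925 ≡ 1 (mod 4), so quadratic reciprocity gives (1925/2001) = (2001/1925). Reduce: 2001 ≡ 76 (mod 1925). Now have (76/1925).
Factor out 2: 76 = 2^2·19. Since 1925 ≡ 5 (mod 8), (2/1925) = -1, and (2/1925)^2 = +1. Now have (19/1925).
1925 ≡ 1 (mod 4), so quadratic reciprocity gives (19/1925) = (1925/19). Reduce: 1925 ≡ 6 (mod 19). Now have (6/19).
Factor out 2: 6 = 2·3. Since 19 ≡ 3 (mod 8), (2/19) = -1. Now have -(3/19).
Both 3 ≡ 3 and 19 ≡ 3 (mod 4), so reciprocity gives (3/19) = -(19/3). Reduce: 19 ≡ 1 (mod 3). Now have (1/3).
(1/3) = 1. Collecting the sign factors: 1.
The Legendre symbol is 1, so x^2 ≡ -5927 (mod 9929) has solution.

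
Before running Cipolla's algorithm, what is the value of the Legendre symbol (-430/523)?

Reduce the numerator: -430 ≡ 93 (mod 523), so (-430/523) = (93/523).
93 ≡ 1 (mod 4), so quadratic reciprocity gives (93/523) = (523/93). Reduce: 523 ≡ 58 (mod 93). Now have (58/93).
Factor out 2: 58 = 2·29. Since 93 ≡ 5 (mod 8), (2/93) = -1. Now have -(29/93).
29 ≡ 1 (mod 4), so quadratic reciprocity gives (29/93) = (93/29). Reduce: 93 ≡ 6 (mod 29). Now have -(6/29).
Factor out 2: 6 = 2·3. Since 29 ≡ 5 (mod 8), (2/29) = -1. Now have (3/29).
29 ≡ 1 (mod 4), so quadratic reciprocity gives (3/29) = (29/3). Reduce: 29 ≡ 2 (mod 3). Now have (2/3).
Factor out 2: 2 = 2. Since 3 ≡ 3 (mod 8), (2/3) = -1. Now have -(1/3).
(1/3) = 1. Collecting the sign factors: -1.

-1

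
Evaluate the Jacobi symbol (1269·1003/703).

1

By multiplicativity, (1269·1003/703) = (1269/703)·(1003/703).
First factor (1269/703):
(1269/703)
  = (566/703)    [1269 ≡ 566 mod 703]
  = (283/703)    [703 ≡ 7 mod 8 ⇒ (2/703) = +1]
  = -(703/283)    [QR: both ≡ 3 mod 4, sign flips]
  = -(137/283)    [703 ≡ 137 mod 283]
  = -(283/137)    [QR: 137 ≡ 1 mod 4, sign kept]
  = -(9/137)    [283 ≡ 9 mod 137]
  = -(137/9)    [QR: 9 ≡ 1 mod 4, sign kept]
  = -(2/9)    [137 ≡ 2 mod 9]
  = -(1/9)    [9 ≡ 1 mod 8 ⇒ (2/9) = +1]
  = -1    [(1/9) = 1]
Second factor (1003/703):
(1003/703)
  = (300/703)    [1003 ≡ 300 mod 703]
  = (75/703)    [703 ≡ 7 mod 8 ⇒ (2/703)^2 = +1]
  = -(703/75)    [QR: both ≡ 3 mod 4, sign flips]
  = -(28/75)    [703 ≡ 28 mod 75]
  = -(7/75)    [75 ≡ 3 mod 8 ⇒ (2/75)^2 = +1]
  = (75/7)    [QR: both ≡ 3 mod 4, sign flips]
  = (5/7)    [75 ≡ 5 mod 7]
  = (7/5)    [QR: 5 ≡ 1 mod 4, sign kept]
  = (2/5)    [7 ≡ 2 mod 5]
  = -(1/5)    [5 ≡ 5 mod 8 ⇒ (2/5) = -1]
  = -1    [(1/5) = 1]
Product: (-1)·(-1) = 1.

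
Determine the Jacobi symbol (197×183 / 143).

-1

By multiplicativity, (197·183 / 143) = (197 / 143)·(183 / 143).
First factor (197 / 143):
(197 / 143)
  = (54 / 143)    [197 ≡ 54 mod 143]
  = (27 / 143)    [143 ≡ 7 mod 8 ⇒ (2 / 143) = +1]
  = -(143 / 27)    [QR: both ≡ 3 mod 4, sign flips]
  = -(8 / 27)    [143 ≡ 8 mod 27]
  = (1 / 27)    [27 ≡ 3 mod 8 ⇒ (2 / 27)^3 = -1]
  = 1    [(1 / 27) = 1]
Second factor (183 / 143):
(183 / 143)
  = (40 / 143)    [183 ≡ 40 mod 143]
  = (5 / 143)    [143 ≡ 7 mod 8 ⇒ (2 / 143)^3 = +1]
  = (143 / 5)    [QR: 5 ≡ 1 mod 4, sign kept]
  = (3 / 5)    [143 ≡ 3 mod 5]
  = (5 / 3)    [QR: 5 ≡ 1 mod 4, sign kept]
  = (2 / 3)    [5 ≡ 2 mod 3]
  = -(1 / 3)    [3 ≡ 3 mod 8 ⇒ (2 / 3) = -1]
  = -1    [(1 / 3) = 1]
Product: (1)·(-1) = -1.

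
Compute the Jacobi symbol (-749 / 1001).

0

(-749 / 1001)
  = (252 / 1001)    [-749 ≡ 252 mod 1001]
  = (63 / 1001)    [1001 ≡ 1 mod 8 ⇒ (2 / 1001)^2 = +1]
  = (1001 / 63)    [QR: 1001 ≡ 1 mod 4, sign kept]
  = (56 / 63)    [1001 ≡ 56 mod 63]
  = (7 / 63)    [63 ≡ 7 mod 8 ⇒ (2 / 63)^3 = +1]
  = -(63 / 7)    [QR: both ≡ 3 mod 4, sign flips]
  = -(0 / 7)    [63 ≡ 0 mod 7]
  = 0    [numerator 0, gcd > 1]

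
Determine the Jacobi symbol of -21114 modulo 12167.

0

Pull out -1: (-21114/12167) = (-1/12167)·(21114/12167). Since 12167 ≡ 3 (mod 4), (-1/12167) = -1. Now have -(21114/12167).
Reduce the numerator: 21114 ≡ 8947 (mod 12167), so (21114/12167) = (8947/12167).
Both 8947 ≡ 3 and 12167 ≡ 3 (mod 4), so reciprocity gives (8947/12167) = -(12167/8947). Reduce: 12167 ≡ 3220 (mod 8947). Now have (3220/8947).
Factor out 2: 3220 = 2^2·805. Since 8947 ≡ 3 (mod 8), (2/8947) = -1, and (2/8947)^2 = +1. Now have (805/8947).
805 ≡ 1 (mod 4), so quadratic reciprocity gives (805/8947) = (8947/805). Reduce: 8947 ≡ 92 (mod 805). Now have (92/805).
Factor out 2: 92 = 2^2·23. Since 805 ≡ 5 (mod 8), (2/805) = -1, and (2/805)^2 = +1. Now have (23/805).
805 ≡ 1 (mod 4), so quadratic reciprocity gives (23/805) = (805/23). Reduce: 805 ≡ 0 (mod 23). Now have (0/23).
The numerator is now 0 with denominator 23 > 1: the symbol is 0.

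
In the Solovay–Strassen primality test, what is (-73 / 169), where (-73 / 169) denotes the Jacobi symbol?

1

Reduce the numerator: -73 ≡ 96 (mod 169), so (-73 / 169) = (96 / 169).
Factor out 2: 96 = 2^5·3. Since 169 ≡ 1 (mod 8), (2 / 169) = +1, and (2 / 169)^5 = +1. Now have (3 / 169).
169 ≡ 1 (mod 4), so quadratic reciprocity gives (3 / 169) = (169 / 3). Reduce: 169 ≡ 1 (mod 3). Now have (1 / 3).
(1 / 3) = 1. Collecting the sign factors: 1.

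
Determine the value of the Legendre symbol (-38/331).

(-38/331)
  = (293/331)    [-38 ≡ 293 mod 331]
  = (331/293)    [QR: 293 ≡ 1 mod 4, sign kept]
  = (38/293)    [331 ≡ 38 mod 293]
  = -(19/293)    [293 ≡ 5 mod 8 ⇒ (2/293) = -1]
  = -(293/19)    [QR: 293 ≡ 1 mod 4, sign kept]
  = -(8/19)    [293 ≡ 8 mod 19]
  = (1/19)    [19 ≡ 3 mod 8 ⇒ (2/19)^3 = -1]
  = 1    [(1/19) = 1]

1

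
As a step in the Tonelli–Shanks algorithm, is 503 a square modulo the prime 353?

(503|353)
  = (150|353)    [503 ≡ 150 mod 353]
  = (75|353)    [353 ≡ 1 mod 8 ⇒ (2|353) = +1]
  = (353|75)    [QR: 353 ≡ 1 mod 4, sign kept]
  = (53|75)    [353 ≡ 53 mod 75]
  = (75|53)    [QR: 53 ≡ 1 mod 4, sign kept]
  = (22|53)    [75 ≡ 22 mod 53]
  = -(11|53)    [53 ≡ 5 mod 8 ⇒ (2|53) = -1]
  = -(53|11)    [QR: 53 ≡ 1 mod 4, sign kept]
  = -(9|11)    [53 ≡ 9 mod 11]
  = -(11|9)    [QR: 9 ≡ 1 mod 4, sign kept]
  = -(2|9)    [11 ≡ 2 mod 9]
  = -(1|9)    [9 ≡ 1 mod 8 ⇒ (2|9) = +1]
  = -1    [(1|9) = 1]
The Legendre symbol is -1, so x^2 ≡ 503 (mod 353) has no solution.

no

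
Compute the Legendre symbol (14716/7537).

1

(14716/7537)
  = (7179/7537)    [14716 ≡ 7179 mod 7537]
  = (7537/7179)    [QR: 7537 ≡ 1 mod 4, sign kept]
  = (358/7179)    [7537 ≡ 358 mod 7179]
  = -(179/7179)    [7179 ≡ 3 mod 8 ⇒ (2/7179) = -1]
  = (7179/179)    [QR: both ≡ 3 mod 4, sign flips]
  = (19/179)    [7179 ≡ 19 mod 179]
  = -(179/19)    [QR: both ≡ 3 mod 4, sign flips]
  = -(8/19)    [179 ≡ 8 mod 19]
  = (1/19)    [19 ≡ 3 mod 8 ⇒ (2/19)^3 = -1]
  = 1    [(1/19) = 1]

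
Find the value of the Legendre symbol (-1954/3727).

1

(-1954/3727)
  = (1773/3727)    [-1954 ≡ 1773 mod 3727]
  = (3727/1773)    [QR: 1773 ≡ 1 mod 4, sign kept]
  = (181/1773)    [3727 ≡ 181 mod 1773]
  = (1773/181)    [QR: 181 ≡ 1 mod 4, sign kept]
  = (144/181)    [1773 ≡ 144 mod 181]
  = (9/181)    [181 ≡ 5 mod 8 ⇒ (2/181)^4 = +1]
  = (181/9)    [QR: 9 ≡ 1 mod 4, sign kept]
  = (1/9)    [181 ≡ 1 mod 9]
  = 1    [(1/9) = 1]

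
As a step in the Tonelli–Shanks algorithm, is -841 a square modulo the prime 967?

(-841/967)
  = -(841/967)    [967 ≡ 3 mod 4 ⇒ (-1/967) = -1]
  = -(967/841)    [QR: 841 ≡ 1 mod 4, sign kept]
  = -(126/841)    [967 ≡ 126 mod 841]
  = -(63/841)    [841 ≡ 1 mod 8 ⇒ (2/841) = +1]
  = -(841/63)    [QR: 841 ≡ 1 mod 4, sign kept]
  = -(22/63)    [841 ≡ 22 mod 63]
  = -(11/63)    [63 ≡ 7 mod 8 ⇒ (2/63) = +1]
  = (63/11)    [QR: both ≡ 3 mod 4, sign flips]
  = (8/11)    [63 ≡ 8 mod 11]
  = -(1/11)    [11 ≡ 3 mod 8 ⇒ (2/11)^3 = -1]
  = -1    [(1/11) = 1]
(-841/967) = -1, and 967 is prime, so -841 is not a quadratic residue mod 967.

no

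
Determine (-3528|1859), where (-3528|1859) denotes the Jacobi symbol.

1

Reduce the numerator: -3528 ≡ 190 (mod 1859), so (-3528|1859) = (190|1859).
Factor out 2: 190 = 2·95. Since 1859 ≡ 3 (mod 8), (2|1859) = -1. Now have -(95|1859).
Both 95 ≡ 3 and 1859 ≡ 3 (mod 4), so reciprocity gives (95|1859) = -(1859|95). Reduce: 1859 ≡ 54 (mod 95). Now have (54|95).
Factor out 2: 54 = 2·27. Since 95 ≡ 7 (mod 8), (2|95) = +1. Now have (27|95).
Both 27 ≡ 3 and 95 ≡ 3 (mod 4), so reciprocity gives (27|95) = -(95|27). Reduce: 95 ≡ 14 (mod 27). Now have -(14|27).
Factor out 2: 14 = 2·7. Since 27 ≡ 3 (mod 8), (2|27) = -1. Now have (7|27).
Both 7 ≡ 3 and 27 ≡ 3 (mod 4), so reciprocity gives (7|27) = -(27|7). Reduce: 27 ≡ 6 (mod 7). Now have -(6|7).
Factor out 2: 6 = 2·3. Since 7 ≡ 7 (mod 8), (2|7) = +1. Now have -(3|7).
Both 3 ≡ 3 and 7 ≡ 3 (mod 4), so reciprocity gives (3|7) = -(7|3). Reduce: 7 ≡ 1 (mod 3). Now have (1|3).
(1|3) = 1. Collecting the sign factors: 1.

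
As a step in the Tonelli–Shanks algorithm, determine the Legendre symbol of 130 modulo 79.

Reduce the numerator: 130 ≡ 51 (mod 79), so (130/79) = (51/79).
Both 51 ≡ 3 and 79 ≡ 3 (mod 4), so reciprocity gives (51/79) = -(79/51). Reduce: 79 ≡ 28 (mod 51). Now have -(28/51).
Factor out 2: 28 = 2^2·7. Since 51 ≡ 3 (mod 8), (2/51) = -1, and (2/51)^2 = +1. Now have -(7/51).
Both 7 ≡ 3 and 51 ≡ 3 (mod 4), so reciprocity gives (7/51) = -(51/7). Reduce: 51 ≡ 2 (mod 7). Now have (2/7).
Factor out 2: 2 = 2. Since 7 ≡ 7 (mod 8), (2/7) = +1. Now have (1/7).
(1/7) = 1. Collecting the sign factors: 1.

1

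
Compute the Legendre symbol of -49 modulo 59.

-1

(-49|59)
  = (10|59)    [-49 ≡ 10 mod 59]
  = -(5|59)    [59 ≡ 3 mod 8 ⇒ (2|59) = -1]
  = -(59|5)    [QR: 5 ≡ 1 mod 4, sign kept]
  = -(4|5)    [59 ≡ 4 mod 5]
  = -(1|5)    [5 ≡ 5 mod 8 ⇒ (2|5)^2 = +1]
  = -1    [(1|5) = 1]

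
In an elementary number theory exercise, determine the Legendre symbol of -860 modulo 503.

Reduce the numerator: -860 ≡ 146 (mod 503), so (-860|503) = (146|503).
Factor out 2: 146 = 2·73. Since 503 ≡ 7 (mod 8), (2|503) = +1. Now have (73|503).
73 ≡ 1 (mod 4), so quadratic reciprocity gives (73|503) = (503|73). Reduce: 503 ≡ 65 (mod 73). Now have (65|73).
65 ≡ 1 (mod 4), so quadratic reciprocity gives (65|73) = (73|65). Reduce: 73 ≡ 8 (mod 65). Now have (8|65).
Factor out 2: 8 = 2^3. Since 65 ≡ 1 (mod 8), (2|65) = +1, and (2|65)^3 = +1. Now have (1|65).
(1|65) = 1. Collecting the sign factors: 1.

1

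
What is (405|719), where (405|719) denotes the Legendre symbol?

1

405 ≡ 1 (mod 4), so quadratic reciprocity gives (405|719) = (719|405). Reduce: 719 ≡ 314 (mod 405). Now have (314|405).
Factor out 2: 314 = 2·157. Since 405 ≡ 5 (mod 8), (2|405) = -1. Now have -(157|405).
157 ≡ 1 (mod 4), so quadratic reciprocity gives (157|405) = (405|157). Reduce: 405 ≡ 91 (mod 157). Now have -(91|157).
157 ≡ 1 (mod 4), so quadratic reciprocity gives (91|157) = (157|91). Reduce: 157 ≡ 66 (mod 91). Now have -(66|91).
Factor out 2: 66 = 2·33. Since 91 ≡ 3 (mod 8), (2|91) = -1. Now have (33|91).
33 ≡ 1 (mod 4), so quadratic reciprocity gives (33|91) = (91|33). Reduce: 91 ≡ 25 (mod 33). Now have (25|33).
25 ≡ 1 (mod 4), so quadratic reciprocity gives (25|33) = (33|25). Reduce: 33 ≡ 8 (mod 25). Now have (8|25).
Factor out 2: 8 = 2^3. Since 25 ≡ 1 (mod 8), (2|25) = +1, and (2|25)^3 = +1. Now have (1|25).
(1|25) = 1. Collecting the sign factors: 1.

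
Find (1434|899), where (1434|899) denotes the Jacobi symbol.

(1434|899)
  = (535|899)    [1434 ≡ 535 mod 899]
  = -(899|535)    [QR: both ≡ 3 mod 4, sign flips]
  = -(364|535)    [899 ≡ 364 mod 535]
  = -(91|535)    [535 ≡ 7 mod 8 ⇒ (2|535)^2 = +1]
  = (535|91)    [QR: both ≡ 3 mod 4, sign flips]
  = (80|91)    [535 ≡ 80 mod 91]
  = (5|91)    [91 ≡ 3 mod 8 ⇒ (2|91)^4 = +1]
  = (91|5)    [QR: 5 ≡ 1 mod 4, sign kept]
  = (1|5)    [91 ≡ 1 mod 5]
  = 1    [(1|5) = 1]

1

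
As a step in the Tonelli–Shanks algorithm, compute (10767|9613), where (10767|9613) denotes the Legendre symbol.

-1

(10767|9613)
  = (1154|9613)    [10767 ≡ 1154 mod 9613]
  = -(577|9613)    [9613 ≡ 5 mod 8 ⇒ (2|9613) = -1]
  = -(9613|577)    [QR: 577 ≡ 1 mod 4, sign kept]
  = -(381|577)    [9613 ≡ 381 mod 577]
  = -(577|381)    [QR: 381 ≡ 1 mod 4, sign kept]
  = -(196|381)    [577 ≡ 196 mod 381]
  = -(49|381)    [381 ≡ 5 mod 8 ⇒ (2|381)^2 = +1]
  = -(381|49)    [QR: 49 ≡ 1 mod 4, sign kept]
  = -(38|49)    [381 ≡ 38 mod 49]
  = -(19|49)    [49 ≡ 1 mod 8 ⇒ (2|49) = +1]
  = -(49|19)    [QR: 49 ≡ 1 mod 4, sign kept]
  = -(11|19)    [49 ≡ 11 mod 19]
  = (19|11)    [QR: both ≡ 3 mod 4, sign flips]
  = (8|11)    [19 ≡ 8 mod 11]
  = -(1|11)    [11 ≡ 3 mod 8 ⇒ (2|11)^3 = -1]
  = -1    [(1|11) = 1]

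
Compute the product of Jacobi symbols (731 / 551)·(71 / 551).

-1

By multiplicativity, (731·71 / 551) = (731 / 551)·(71 / 551).
First factor (731 / 551):
(731 / 551)
  = (180 / 551)    [731 ≡ 180 mod 551]
  = (45 / 551)    [551 ≡ 7 mod 8 ⇒ (2 / 551)^2 = +1]
  = (551 / 45)    [QR: 45 ≡ 1 mod 4, sign kept]
  = (11 / 45)    [551 ≡ 11 mod 45]
  = (45 / 11)    [QR: 45 ≡ 1 mod 4, sign kept]
  = (1 / 11)    [45 ≡ 1 mod 11]
  = 1    [(1 / 11) = 1]
Second factor (71 / 551):
(71 / 551)
  = -(551 / 71)    [QR: both ≡ 3 mod 4, sign flips]
  = -(54 / 71)    [551 ≡ 54 mod 71]
  = -(27 / 71)    [71 ≡ 7 mod 8 ⇒ (2 / 71) = +1]
  = (71 / 27)    [QR: both ≡ 3 mod 4, sign flips]
  = (17 / 27)    [71 ≡ 17 mod 27]
  = (27 / 17)    [QR: 17 ≡ 1 mod 4, sign kept]
  = (10 / 17)    [27 ≡ 10 mod 17]
  = (5 / 17)    [17 ≡ 1 mod 8 ⇒ (2 / 17) = +1]
  = (17 / 5)    [QR: 5 ≡ 1 mod 4, sign kept]
  = (2 / 5)    [17 ≡ 2 mod 5]
  = -(1 / 5)    [5 ≡ 5 mod 8 ⇒ (2 / 5) = -1]
  = -1    [(1 / 5) = 1]
Product: (1)·(-1) = -1.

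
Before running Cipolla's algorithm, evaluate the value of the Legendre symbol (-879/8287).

(-879/8287)
  = (7408/8287)    [-879 ≡ 7408 mod 8287]
  = (463/8287)    [8287 ≡ 7 mod 8 ⇒ (2/8287)^4 = +1]
  = -(8287/463)    [QR: both ≡ 3 mod 4, sign flips]
  = -(416/463)    [8287 ≡ 416 mod 463]
  = -(13/463)    [463 ≡ 7 mod 8 ⇒ (2/463)^5 = +1]
  = -(463/13)    [QR: 13 ≡ 1 mod 4, sign kept]
  = -(8/13)    [463 ≡ 8 mod 13]
  = (1/13)    [13 ≡ 5 mod 8 ⇒ (2/13)^3 = -1]
  = 1    [(1/13) = 1]

1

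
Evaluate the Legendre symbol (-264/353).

(-264/353)
  = (264/353)    [353 ≡ 1 mod 4 ⇒ (-1/353) = +1]
  = (33/353)    [353 ≡ 1 mod 8 ⇒ (2/353)^3 = +1]
  = (353/33)    [QR: 33 ≡ 1 mod 4, sign kept]
  = (23/33)    [353 ≡ 23 mod 33]
  = (33/23)    [QR: 33 ≡ 1 mod 4, sign kept]
  = (10/23)    [33 ≡ 10 mod 23]
  = (5/23)    [23 ≡ 7 mod 8 ⇒ (2/23) = +1]
  = (23/5)    [QR: 5 ≡ 1 mod 4, sign kept]
  = (3/5)    [23 ≡ 3 mod 5]
  = (5/3)    [QR: 5 ≡ 1 mod 4, sign kept]
  = (2/3)    [5 ≡ 2 mod 3]
  = -(1/3)    [3 ≡ 3 mod 8 ⇒ (2/3) = -1]
  = -1    [(1/3) = 1]

-1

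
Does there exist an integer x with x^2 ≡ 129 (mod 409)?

no

(129|409)
  = (409|129)    [QR: 129 ≡ 1 mod 4, sign kept]
  = (22|129)    [409 ≡ 22 mod 129]
  = (11|129)    [129 ≡ 1 mod 8 ⇒ (2|129) = +1]
  = (129|11)    [QR: 129 ≡ 1 mod 4, sign kept]
  = (8|11)    [129 ≡ 8 mod 11]
  = -(1|11)    [11 ≡ 3 mod 8 ⇒ (2|11)^3 = -1]
  = -1    [(1|11) = 1]
(129|409) = -1, and 409 is prime, so 129 is not a quadratic residue mod 409.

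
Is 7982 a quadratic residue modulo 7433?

yes

(7982/7433)
  = (549/7433)    [7982 ≡ 549 mod 7433]
  = (7433/549)    [QR: 549 ≡ 1 mod 4, sign kept]
  = (296/549)    [7433 ≡ 296 mod 549]
  = -(37/549)    [549 ≡ 5 mod 8 ⇒ (2/549)^3 = -1]
  = -(549/37)    [QR: 37 ≡ 1 mod 4, sign kept]
  = -(31/37)    [549 ≡ 31 mod 37]
  = -(37/31)    [QR: 37 ≡ 1 mod 4, sign kept]
  = -(6/31)    [37 ≡ 6 mod 31]
  = -(3/31)    [31 ≡ 7 mod 8 ⇒ (2/31) = +1]
  = (31/3)    [QR: both ≡ 3 mod 4, sign flips]
  = (1/3)    [31 ≡ 1 mod 3]
  = 1    [(1/3) = 1]
The Legendre symbol is 1, so x^2 ≡ 7982 (mod 7433) has solution.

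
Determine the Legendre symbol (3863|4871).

(3863|4871)
  = -(4871|3863)    [QR: both ≡ 3 mod 4, sign flips]
  = -(1008|3863)    [4871 ≡ 1008 mod 3863]
  = -(63|3863)    [3863 ≡ 7 mod 8 ⇒ (2|3863)^4 = +1]
  = (3863|63)    [QR: both ≡ 3 mod 4, sign flips]
  = (20|63)    [3863 ≡ 20 mod 63]
  = (5|63)    [63 ≡ 7 mod 8 ⇒ (2|63)^2 = +1]
  = (63|5)    [QR: 5 ≡ 1 mod 4, sign kept]
  = (3|5)    [63 ≡ 3 mod 5]
  = (5|3)    [QR: 5 ≡ 1 mod 4, sign kept]
  = (2|3)    [5 ≡ 2 mod 3]
  = -(1|3)    [3 ≡ 3 mod 8 ⇒ (2|3) = -1]
  = -1    [(1|3) = 1]

-1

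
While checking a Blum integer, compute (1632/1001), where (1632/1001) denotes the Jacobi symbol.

(1632/1001)
  = (631/1001)    [1632 ≡ 631 mod 1001]
  = (1001/631)    [QR: 1001 ≡ 1 mod 4, sign kept]
  = (370/631)    [1001 ≡ 370 mod 631]
  = (185/631)    [631 ≡ 7 mod 8 ⇒ (2/631) = +1]
  = (631/185)    [QR: 185 ≡ 1 mod 4, sign kept]
  = (76/185)    [631 ≡ 76 mod 185]
  = (19/185)    [185 ≡ 1 mod 8 ⇒ (2/185)^2 = +1]
  = (185/19)    [QR: 185 ≡ 1 mod 4, sign kept]
  = (14/19)    [185 ≡ 14 mod 19]
  = -(7/19)    [19 ≡ 3 mod 8 ⇒ (2/19) = -1]
  = (19/7)    [QR: both ≡ 3 mod 4, sign flips]
  = (5/7)    [19 ≡ 5 mod 7]
  = (7/5)    [QR: 5 ≡ 1 mod 4, sign kept]
  = (2/5)    [7 ≡ 2 mod 5]
  = -(1/5)    [5 ≡ 5 mod 8 ⇒ (2/5) = -1]
  = -1    [(1/5) = 1]

-1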